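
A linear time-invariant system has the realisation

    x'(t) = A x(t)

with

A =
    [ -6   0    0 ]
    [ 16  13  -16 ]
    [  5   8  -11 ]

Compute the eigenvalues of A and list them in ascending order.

-6, -3, 5

det(sI - A) = s^3 - (tr A)s^2 + (M11 + M22 + M33)s - det A, where Mii is the 2×2 principal minor of A obtained by deleting row i and column i.
tr A = (-6) + 13 + (-11) = -4; M11 = 13·(-11) - (-16)·8 = -143 - (-128) = -15; M22 = (-6)·(-11) - 0·5 = 66 - 0 = 66; M33 = (-6)·13 - 0·16 = -78 - 0 = -78; sum of minors = -27.
det A = (-6)·(13·(-11) - (-16)·8) - 0·(16·(-11) - (-16)·5) + 0·(16·8 - 13·5) = (-6)·(-15) - 0·(-96) + 0·63 = 90.
So p(s) = det(sI - A) = s^3 + 4s^2 - 27s - 90.
Rational-root test: any integer root divides -90. Testing small divisors, s = -3 works: p(-3) = -27 + 36 + 81 + (-90) = 0, so (s + 3) is a factor.
Dividing, p(s) = (s + 3)(s^2 + s - 30).
Factor s^2 + s - 30: two numbers with sum -1 and product -30 are 5 and -6, so s^2 + s - 30 = (s - 5)(s + 6).
Hence p(s) = (s - 5) (s + 3) (s + 6), with roots -6, -3, 5.
At least one eigenvalue has non-negative real part, so the system is not asymptotically stable.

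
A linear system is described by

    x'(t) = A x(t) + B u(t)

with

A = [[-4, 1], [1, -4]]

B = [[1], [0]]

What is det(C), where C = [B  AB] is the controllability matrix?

1

AB = [[-4], [1]]
Controllability matrix C = [B  AB] = [[1, -4], [0, 1]]
det(C) = 1·1 - (-4)·0 = 1 - 0 = 1
Since det(C) ≠ 0, rank(C) = 2 and the system is completely controllable.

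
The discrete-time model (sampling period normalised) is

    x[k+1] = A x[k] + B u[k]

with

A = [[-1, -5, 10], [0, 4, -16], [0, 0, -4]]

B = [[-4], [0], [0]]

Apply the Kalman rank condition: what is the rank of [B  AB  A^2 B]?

AB = [[4], [0], [0]]
A^2B = [[-4], [0], [0]]
Controllability matrix C = [B  AB  A^2B] = [[-4, 4, -4], [0, 0, 0], [0, 0, 0]]
Every column of C is a scalar multiple of column 1 = [-4, 0, 0] (multipliers 1, -1, 1), so the columns span a one-dimensional space.
C ≠ 0, hence rank(C) = 1.
rank(C) = 1 < n = 3, so the pair (A, B) is not completely controllable.

1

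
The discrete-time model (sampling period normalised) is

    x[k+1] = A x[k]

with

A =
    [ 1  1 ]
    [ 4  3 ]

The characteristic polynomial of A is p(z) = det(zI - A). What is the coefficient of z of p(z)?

-4

For a 2×2 matrix, det(zI - A) = z^2 - (tr A)z + det A.
tr A = 4, det A = -1.
So p(z) = z^2 - 4z - 1.
The coefficient of z is -4.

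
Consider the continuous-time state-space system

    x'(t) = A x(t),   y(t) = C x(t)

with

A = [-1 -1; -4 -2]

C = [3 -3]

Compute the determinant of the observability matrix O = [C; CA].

36

CA = [[9, 3]]
Observability matrix O = [C; CA] = [[3, -3], [9, 3]]
det(O) = 3·3 - (-3)·9 = 9 - (-27) = 36
Since det(O) ≠ 0, rank(O) = 2 and the system is completely observable.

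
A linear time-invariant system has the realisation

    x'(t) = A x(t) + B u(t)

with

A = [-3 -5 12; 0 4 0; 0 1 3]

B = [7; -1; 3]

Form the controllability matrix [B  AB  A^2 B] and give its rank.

2

AB = [[20], [-4], [8]]
A^2B = [[56], [-16], [20]]
Controllability matrix C = [B  AB  A^2B] = [[7, 20, 56], [-1, -4, -16], [3, 8, 20]]
The rows r1, r2, r3 of C are linearly dependent: -r1 - r2 + 2·r3 = 0 (check each entry), so rank(C) ≤ 2.
The 2×2 minor from rows 1, 2, columns 1, 2 is 7·(-4) - 20·(-1) = -28 - (-20) = -8 ≠ 0, so rank(C) = 2.
rank(C) = 2 < n = 3, so the pair (A, B) is not completely controllable.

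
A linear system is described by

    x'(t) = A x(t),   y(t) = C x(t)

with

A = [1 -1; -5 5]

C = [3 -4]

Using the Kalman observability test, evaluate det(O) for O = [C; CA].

CA = [[23, -23]]
Observability matrix O = [C; CA] = [[3, -4], [23, -23]]
det(O) = 3·(-23) - (-4)·23 = -69 - (-92) = 23
Since det(O) ≠ 0, rank(O) = 2 and the system is completely observable.

23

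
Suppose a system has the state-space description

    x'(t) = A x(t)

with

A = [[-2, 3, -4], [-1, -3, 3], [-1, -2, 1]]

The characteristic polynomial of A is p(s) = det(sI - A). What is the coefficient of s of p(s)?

6

Expand det(sI - A) for the 3×3 matrix.
p(s) = s^3 + 4s^2 + 6s + 8.
(Check: constant term = det(-A) = (-1)^3 det A = 8; coefficient of s^2 = -tr A = 4.)
The coefficient of s is 6.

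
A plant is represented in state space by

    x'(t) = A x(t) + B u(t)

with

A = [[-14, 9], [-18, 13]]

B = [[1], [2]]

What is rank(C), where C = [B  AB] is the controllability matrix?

1

AB = [[4], [8]]
Controllability matrix C = [B  AB] = [[1, 4], [2, 8]]
Every column of C is a scalar multiple of column 1 = [1, 2] (multipliers 1, 4), so the columns span a one-dimensional space.
C ≠ 0, hence rank(C) = 1.
rank(C) = 1 < n = 2, so the pair (A, B) is not completely controllable.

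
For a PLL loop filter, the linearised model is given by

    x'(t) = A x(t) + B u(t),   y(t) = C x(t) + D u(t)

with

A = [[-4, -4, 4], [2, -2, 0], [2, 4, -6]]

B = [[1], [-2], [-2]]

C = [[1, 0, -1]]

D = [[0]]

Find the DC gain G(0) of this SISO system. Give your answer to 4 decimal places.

G(0) = C(-A)^{-1}B + D = -C A^{-1} B + D.
det A = -48, so A^{-1} = (1/-48)·adj(A) = [[-1/4, 1/6, -1/6], [-1/4, -1/3, -1/6], [-1/4, -1/6, -1/3]]
A^{-1} B = [-1/4, 3/4, 3/4]^T
C A^{-1} B = -1
G(0) = D - C A^{-1} B = 0 - (-1) = 1

1.0000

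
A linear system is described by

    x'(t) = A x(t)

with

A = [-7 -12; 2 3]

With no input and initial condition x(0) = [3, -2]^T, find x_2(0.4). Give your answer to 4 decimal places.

-1.7098

det(sI - A) = s^2 - (tr A)s + det A, with tr A = (-7) + 3 = -4 and det A = (-7)·3 - (-12)·2 = -21 - (-24) = 3.
So p(s) = det(sI - A) = s^2 + 4s + 3.
Factor s^2 + 4s + 3: two numbers with sum -4 and product 3 are -1 and -3, so s^2 + 4s + 3 = (s + 1)(s + 3).
Hence p(s) = (s + 1) (s + 3), with roots -3, -1.
The eigenvalues -3, -1 are distinct and real, so A is diagonalisable and x(t) = e^{At} x(0) = V diag(e^{λ_i t}) V^{-1} x(0), where the columns of V are the eigenvectors.
λ = -3: A - (-3)I = [[-4, -12], [2, 6]]. Row 1 gives (-4)·v1 + (-12)·v2 = 0, so take v_1 = [-3, 1]^T.
λ = -1: A - (-1)I = [[-6, -12], [2, 4]]. Row 1 gives (-6)·v1 + (-12)·v2 = 0, so take v_2 = [-2, 1]^T.
V = [v_1 v_2] = [[-3, -2], [1, 1]] has det V = -1, so V^{-1} = adj(V)/det V = [[-1, -2], [1, 3]].
Modal coordinates z(0) = V^{-1} x(0): (-1)·3 + (-2)·(-2) = 1; 1·3 + 3·(-2) = -3; so z(0) = [1, -3]^T.
x_2(t) = Σ_i (v_i)_2 · z_i(0) · e^{λ_i t} (row 2 of V times the modal terms).
x_2(0.4) = 1·1·e^{-3·0.4} + 1·(-3)·e^{-1·0.4} = 1·0.301194 + (-3)·0.670320 = -1.7098.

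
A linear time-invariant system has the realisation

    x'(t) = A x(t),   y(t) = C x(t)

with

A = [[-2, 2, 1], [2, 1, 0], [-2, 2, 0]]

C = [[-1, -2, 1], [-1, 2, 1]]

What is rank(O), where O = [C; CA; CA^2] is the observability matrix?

3

CA = [[-4, -2, -1], [4, 2, -1]]
CA^2 = [[6, -12, -4], [-2, 8, 4]]
Observability matrix O = [C; CA; CA^2] = [[-1, -2, 1], [-1, 2, 1], [-4, -2, -1], [4, 2, -1], [6, -12, -4], [-2, 8, 4]]
Take the 3×3 submatrix of O formed by rows 1, 2, 3: [[-1, -2, 1], [-1, 2, 1], [-4, -2, -1]]. Its determinant is (-1)·(2·(-1) - 1·(-2)) - (-2)·((-1)·(-1) - 1·(-4)) + 1·((-1)·(-2) - 2·(-4)) = (-1)·0 - (-2)·5 + 1·10 = 20 ≠ 0.
So rank(O) ≥ 3; since O has 3 columns, rank(O) = 3.
rank(O) = 3 = n, so the pair (A, C) is completely observable.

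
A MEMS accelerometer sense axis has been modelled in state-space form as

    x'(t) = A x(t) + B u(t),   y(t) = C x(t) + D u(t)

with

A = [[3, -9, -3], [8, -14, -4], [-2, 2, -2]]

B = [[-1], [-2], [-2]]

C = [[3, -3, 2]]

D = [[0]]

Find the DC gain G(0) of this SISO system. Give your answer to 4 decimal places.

-2.0000

G(0) = C(-A)^{-1}B + D = -C A^{-1} B + D.
det A = -72, so A^{-1} = (1/-72)·adj(A) = [[-1/2, 1/3, 1/12], [-1/3, 1/6, 1/6], [1/6, -1/6, -5/12]]
A^{-1} B = [-1/3, -1/3, 1]^T
C A^{-1} B = 2
G(0) = D - C A^{-1} B = 0 - (2) = -2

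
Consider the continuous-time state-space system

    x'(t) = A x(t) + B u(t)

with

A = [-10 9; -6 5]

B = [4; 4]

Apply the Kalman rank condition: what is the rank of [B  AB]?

AB = [[-4], [-4]]
Controllability matrix C = [B  AB] = [[4, -4], [4, -4]]
Every column of C is a scalar multiple of column 1 = [4, 4] (multipliers 1, -1), so the columns span a one-dimensional space.
C ≠ 0, hence rank(C) = 1.
rank(C) = 1 < n = 2, so the pair (A, B) is not completely controllable.

1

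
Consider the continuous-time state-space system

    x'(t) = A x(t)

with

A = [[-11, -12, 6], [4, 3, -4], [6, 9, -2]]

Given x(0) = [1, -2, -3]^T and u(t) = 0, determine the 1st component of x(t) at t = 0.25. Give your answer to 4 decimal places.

det(sI - A) = s^3 - (tr A)s^2 + (M11 + M22 + M33)s - det A, where Mii is the 2×2 principal minor of A obtained by deleting row i and column i.
tr A = (-11) + 3 + (-2) = -10; M11 = 3·(-2) - (-4)·9 = -6 - (-36) = 30; M22 = (-11)·(-2) - 6·6 = 22 - 36 = -14; M33 = (-11)·3 - (-12)·4 = -33 - (-48) = 15; sum of minors = 31.
det A = (-11)·(3·(-2) - (-4)·9) - (-12)·(4·(-2) - (-4)·6) + 6·(4·9 - 3·6) = (-11)·30 - (-12)·16 + 6·18 = -30.
So p(s) = det(sI - A) = s^3 + 10s^2 + 31s + 30.
Rational-root test: any integer root divides 30. Testing small divisors, s = -2 works: p(-2) = -8 + 40 + (-62) + 30 = 0, so (s + 2) is a factor.
Dividing, p(s) = (s + 2)(s^2 + 8s + 15).
Factor s^2 + 8s + 15: two numbers with sum -8 and product 15 are -3 and -5, so s^2 + 8s + 15 = (s + 3)(s + 5).
Hence p(s) = (s + 2) (s + 3) (s + 5), with roots -5, -3, -2.
The eigenvalues -5, -3, -2 are distinct and real, so A is diagonalisable and x(t) = e^{At} x(0) = V diag(e^{λ_i t}) V^{-1} x(0), where the columns of V are the eigenvectors.
λ = -5: A - (-5)I = [[-6, -12, 6], [4, 8, -4], [6, 9, 3]]. v must be orthogonal to every row; (row 1) × (row 3) = [-90, 54, 18], so take v_1 = [5, -3, -1]^T.
λ = -3: A - (-3)I = [[-8, -12, 6], [4, 6, -4], [6, 9, 1]]. v must be orthogonal to every row; (row 1) × (row 2) = [12, -8, 0], so take v_2 = [3, -2, 0]^T.
λ = -2: A - (-2)I = [[-9, -12, 6], [4, 5, -4], [6, 9, 0]]. v must be orthogonal to every row; (row 1) × (row 2) = [18, -12, 3], so take v_3 = [6, -4, 1]^T.
V = [v_1 v_2 v_3] = [[5, 3, 6], [-3, -2, -4], [-1, 0, 1]] has det V = -1, so V^{-1} = adj(V)/det V = [[2, 3, 0], [-7, -11, -2], [2, 3, 1]].
Modal coordinates z(0) = V^{-1} x(0): 2·1 + 3·(-2) + 0·(-3) = -4; (-7)·1 + (-11)·(-2) + (-2)·(-3) = 21; 2·1 + 3·(-2) + 1·(-3) = -7; so z(0) = [-4, 21, -7]^T.
x_1(t) = Σ_i (v_i)_1 · z_i(0) · e^{λ_i t} (row 1 of V times the modal terms).
x_1(0.25) = 5·(-4)·e^{-5·0.25} + 3·21·e^{-3·0.25} + 6·(-7)·e^{-2·0.25} = (-20)·0.286505 + 63·0.472367 + (-42)·0.606531 = -1.4453.

-1.4453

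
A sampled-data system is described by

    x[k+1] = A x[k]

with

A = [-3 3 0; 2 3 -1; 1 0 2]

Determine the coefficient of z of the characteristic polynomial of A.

Expand det(zI - A) for the 3×3 matrix.
p(z) = z^3 - 2z^2 - 15z + 33.
(Check: constant term = det(-A) = (-1)^3 det A = 33; coefficient of z^2 = -tr A = -2.)
The coefficient of z is -15.

-15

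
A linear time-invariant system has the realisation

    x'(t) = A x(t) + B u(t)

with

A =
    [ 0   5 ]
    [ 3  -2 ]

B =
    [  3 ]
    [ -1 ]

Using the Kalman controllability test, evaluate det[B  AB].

AB = [[-5], [11]]
Controllability matrix C = [B  AB] = [[3, -5], [-1, 11]]
det(C) = 3·11 - (-5)·(-1) = 33 - 5 = 28
Since det(C) ≠ 0, rank(C) = 2 and the system is completely controllable.

28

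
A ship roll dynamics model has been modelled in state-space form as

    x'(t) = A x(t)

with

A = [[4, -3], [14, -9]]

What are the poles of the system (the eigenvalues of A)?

det(sI - A) = s^2 - (tr A)s + det A, with tr A = 4 + (-9) = -5 and det A = 4·(-9) - (-3)·14 = -36 - (-42) = 6.
So p(s) = det(sI - A) = s^2 + 5s + 6.
Factor s^2 + 5s + 6: two numbers with sum -5 and product 6 are -2 and -3, so s^2 + 5s + 6 = (s + 2)(s + 3).
Hence p(s) = (s + 2) (s + 3), with roots -3, -2.
All eigenvalues have negative real part, so the system is asymptotically stable.

-3, -2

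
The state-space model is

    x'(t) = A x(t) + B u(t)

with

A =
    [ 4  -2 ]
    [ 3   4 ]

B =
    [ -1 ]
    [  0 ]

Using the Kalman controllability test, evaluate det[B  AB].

AB = [[-4], [-3]]
Controllability matrix C = [B  AB] = [[-1, -4], [0, -3]]
det(C) = (-1)·(-3) - (-4)·0 = 3 - 0 = 3
Since det(C) ≠ 0, rank(C) = 2 and the system is completely controllable.

3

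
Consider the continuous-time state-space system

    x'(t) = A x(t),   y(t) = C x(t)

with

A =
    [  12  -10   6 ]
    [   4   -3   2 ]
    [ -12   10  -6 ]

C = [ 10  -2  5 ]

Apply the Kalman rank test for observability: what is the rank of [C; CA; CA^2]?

CA = [[52, -44, 26]]
CA^2 = [[136, -128, 68]]
Observability matrix O = [C; CA; CA^2] = [[10, -2, 5], [52, -44, 26], [136, -128, 68]]
The columns c1, c2, c3 of O are linearly dependent: -c1 + 2·c3 = 0 (check each entry), so rank(O) ≤ 2.
The 2×2 minor from rows 1, 2, columns 1, 2 is 10·(-44) - (-2)·52 = -440 - (-104) = -336 ≠ 0, so rank(O) = 2.
rank(O) = 2 < n = 3, so the pair (A, C) is not completely observable.

2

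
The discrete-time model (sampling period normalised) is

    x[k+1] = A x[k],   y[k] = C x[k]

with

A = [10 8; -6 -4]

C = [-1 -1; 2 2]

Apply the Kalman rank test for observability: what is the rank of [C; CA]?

1

CA = [[-4, -4], [8, 8]]
Observability matrix O = [C; CA] = [[-1, -1], [2, 2], [-4, -4], [8, 8]]
Every row of O is a scalar multiple of row 1 = [-1, -1] (multipliers 1, -2, 4, -8), so the rows span a one-dimensional space.
O ≠ 0, hence rank(O) = 1.
rank(O) = 1 < n = 2, so the pair (A, C) is not completely observable.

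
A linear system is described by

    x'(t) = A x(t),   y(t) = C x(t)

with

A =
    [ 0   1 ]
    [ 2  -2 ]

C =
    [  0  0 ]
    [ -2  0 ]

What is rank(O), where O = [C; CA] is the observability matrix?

2

CA = [[0, 0], [0, -2]]
Observability matrix O = [C; CA] = [[0, 0], [-2, 0], [0, 0], [0, -2]]
Take the 2×2 submatrix of O formed by rows 2, 4: [[-2, 0], [0, -2]]. Its determinant is (-2)·(-2) - 0·0 = 4 - 0 = 4 ≠ 0.
So rank(O) ≥ 2; since O has 2 columns, rank(O) = 2.
rank(O) = 2 = n, so the pair (A, C) is completely observable.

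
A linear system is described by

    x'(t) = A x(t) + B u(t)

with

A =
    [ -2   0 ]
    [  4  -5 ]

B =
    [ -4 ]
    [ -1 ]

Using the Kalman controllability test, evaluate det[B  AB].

52

AB = [[8], [-11]]
Controllability matrix C = [B  AB] = [[-4, 8], [-1, -11]]
det(C) = (-4)·(-11) - 8·(-1) = 44 - (-8) = 52
Since det(C) ≠ 0, rank(C) = 2 and the system is completely controllable.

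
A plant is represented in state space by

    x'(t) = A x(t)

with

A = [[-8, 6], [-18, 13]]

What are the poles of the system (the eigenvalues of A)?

det(sI - A) = s^2 - (tr A)s + det A, with tr A = (-8) + 13 = 5 and det A = (-8)·13 - 6·(-18) = -104 - (-108) = 4.
So p(s) = det(sI - A) = s^2 - 5s + 4.
Factor s^2 - 5s + 4: two numbers with sum 5 and product 4 are 4 and 1, so s^2 - 5s + 4 = (s - 4)(s - 1).
Hence p(s) = (s - 4) (s - 1), with roots 1, 4.
At least one eigenvalue has non-negative real part, so the system is not asymptotically stable.

1, 4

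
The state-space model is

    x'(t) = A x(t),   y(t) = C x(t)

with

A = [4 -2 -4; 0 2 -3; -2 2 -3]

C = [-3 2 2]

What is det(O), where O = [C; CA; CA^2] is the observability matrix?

-348

CA = [[-16, 14, 0]]
CA^2 = [[-64, 60, 22]]
Observability matrix O = [C; CA; CA^2] = [[-3, 2, 2], [-16, 14, 0], [-64, 60, 22]]
Expanding along the first row, det(O) = (-3)·(14·22 - 0·60) - 2·((-16)·22 - 0·(-64)) + 2·((-16)·60 - 14·(-64)) = (-3)·308 - 2·(-352) + 2·(-64) = -348
Since det(O) ≠ 0, rank(O) = 3 and the system is completely observable.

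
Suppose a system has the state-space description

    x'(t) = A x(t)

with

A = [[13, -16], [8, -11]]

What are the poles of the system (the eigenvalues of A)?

-3, 5

det(sI - A) = s^2 - (tr A)s + det A, with tr A = 13 + (-11) = 2 and det A = 13·(-11) - (-16)·8 = -143 - (-128) = -15.
So p(s) = det(sI - A) = s^2 - 2s - 15.
Factor s^2 - 2s - 15: two numbers with sum 2 and product -15 are 5 and -3, so s^2 - 2s - 15 = (s - 5)(s + 3).
Hence p(s) = (s - 5) (s + 3), with roots -3, 5.
At least one eigenvalue has non-negative real part, so the system is not asymptotically stable.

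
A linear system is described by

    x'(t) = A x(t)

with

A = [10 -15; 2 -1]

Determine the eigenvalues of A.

det(sI - A) = s^2 - (tr A)s + det A, with tr A = 10 + (-1) = 9 and det A = 10·(-1) - (-15)·2 = -10 - (-30) = 20.
So p(s) = det(sI - A) = s^2 - 9s + 20.
Factor s^2 - 9s + 20: two numbers with sum 9 and product 20 are 5 and 4, so s^2 - 9s + 20 = (s - 5)(s - 4).
Hence p(s) = (s - 5) (s - 4), with roots 4, 5.
At least one eigenvalue has non-negative real part, so the system is not asymptotically stable.

4, 5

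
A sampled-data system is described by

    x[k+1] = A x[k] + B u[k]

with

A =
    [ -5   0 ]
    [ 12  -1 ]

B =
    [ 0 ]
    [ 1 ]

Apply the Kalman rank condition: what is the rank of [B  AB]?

1

AB = [[0], [-1]]
Controllability matrix C = [B  AB] = [[0, 0], [1, -1]]
Every column of C is a scalar multiple of column 1 = [0, 1] (multipliers 1, -1), so the columns span a one-dimensional space.
C ≠ 0, hence rank(C) = 1.
rank(C) = 1 < n = 2, so the pair (A, B) is not completely controllable.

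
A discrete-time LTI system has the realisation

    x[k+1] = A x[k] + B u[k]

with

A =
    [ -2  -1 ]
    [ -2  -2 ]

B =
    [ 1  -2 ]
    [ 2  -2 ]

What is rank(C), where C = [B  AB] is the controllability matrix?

2

AB = [[-4, 6], [-6, 8]]
Controllability matrix C = [B  AB] = [[1, -2, -4, 6], [2, -2, -6, 8]]
Take the 2×2 submatrix of C formed by columns 1, 2: [[1, -2], [2, -2]]. Its determinant is 1·(-2) - (-2)·2 = -2 - (-4) = 2 ≠ 0.
So rank(C) ≥ 2; since C has 2 rows, rank(C) = 2.
rank(C) = 2 = n, so the pair (A, B) is completely controllable.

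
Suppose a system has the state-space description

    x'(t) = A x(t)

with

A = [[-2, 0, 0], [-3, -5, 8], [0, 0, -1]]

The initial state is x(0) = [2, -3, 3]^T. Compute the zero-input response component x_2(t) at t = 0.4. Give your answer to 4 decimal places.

2.1759

det(sI - A) = s^3 - (tr A)s^2 + (M11 + M22 + M33)s - det A, where Mii is the 2×2 principal minor of A obtained by deleting row i and column i.
tr A = (-2) + (-5) + (-1) = -8; M11 = (-5)·(-1) - 8·0 = 5 - 0 = 5; M22 = (-2)·(-1) - 0·0 = 2 - 0 = 2; M33 = (-2)·(-5) - 0·(-3) = 10 - 0 = 10; sum of minors = 17.
det A = (-2)·((-5)·(-1) - 8·0) - 0·((-3)·(-1) - 8·0) + 0·((-3)·0 - (-5)·0) = (-2)·5 - 0·3 + 0·0 = -10.
So p(s) = det(sI - A) = s^3 + 8s^2 + 17s + 10.
Rational-root test: any integer root divides 10. Testing small divisors, s = -1 works: p(-1) = -1 + 8 + (-17) + 10 = 0, so (s + 1) is a factor.
Dividing, p(s) = (s + 1)(s^2 + 7s + 10).
Factor s^2 + 7s + 10: two numbers with sum -7 and product 10 are -2 and -5, so s^2 + 7s + 10 = (s + 2)(s + 5).
Hence p(s) = (s + 1) (s + 2) (s + 5), with roots -5, -2, -1.
The eigenvalues -5, -2, -1 are distinct and real, so A is diagonalisable and x(t) = e^{At} x(0) = V diag(e^{λ_i t}) V^{-1} x(0), where the columns of V are the eigenvectors.
λ = -5: A - (-5)I = [[3, 0, 0], [-3, 0, 8], [0, 0, 4]]. v must be orthogonal to every row; (row 1) × (row 2) = [0, -24, 0], so take v_1 = [0, 1, 0]^T.
λ = -2: A - (-2)I = [[0, 0, 0], [-3, -3, 8], [0, 0, 1]]. v must be orthogonal to every row; (row 2) × (row 3) = [-3, 3, 0], so take v_2 = [-1, 1, 0]^T.
λ = -1: A - (-1)I = [[-1, 0, 0], [-3, -4, 8], [0, 0, 0]]. v must be orthogonal to every row; (row 1) × (row 2) = [0, 8, 4], so take v_3 = [0, 2, 1]^T.
V = [v_1 v_2 v_3] = [[0, -1, 0], [1, 1, 2], [0, 0, 1]] has det V = 1, so V^{-1} = adj(V)/det V = [[1, 1, -2], [-1, 0, 0], [0, 0, 1]].
Modal coordinates z(0) = V^{-1} x(0): 1·2 + 1·(-3) + (-2)·3 = -7; (-1)·2 + 0·(-3) + 0·3 = -2; 0·2 + 0·(-3) + 1·3 = 3; so z(0) = [-7, -2, 3]^T.
x_2(t) = Σ_i (v_i)_2 · z_i(0) · e^{λ_i t} (row 2 of V times the modal terms).
x_2(0.4) = 1·(-7)·e^{-5·0.4} + 1·(-2)·e^{-2·0.4} + 2·3·e^{-1·0.4} = (-7)·0.135335 + (-2)·0.449329 + 6·0.670320 = 2.1759.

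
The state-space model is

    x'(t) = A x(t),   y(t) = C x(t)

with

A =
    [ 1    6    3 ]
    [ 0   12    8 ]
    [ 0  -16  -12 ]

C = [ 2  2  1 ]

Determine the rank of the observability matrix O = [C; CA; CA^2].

CA = [[2, 20, 10]]
CA^2 = [[2, 92, 46]]
Observability matrix O = [C; CA; CA^2] = [[2, 2, 1], [2, 20, 10], [2, 92, 46]]
The columns c1, c2, c3 of O are linearly dependent: -c2 + 2·c3 = 0 (check each entry), so rank(O) ≤ 2.
The 2×2 minor from rows 1, 2, columns 1, 2 is 2·20 - 2·2 = 40 - 4 = 36 ≠ 0, so rank(O) = 2.
rank(O) = 2 < n = 3, so the pair (A, C) is not completely observable.

2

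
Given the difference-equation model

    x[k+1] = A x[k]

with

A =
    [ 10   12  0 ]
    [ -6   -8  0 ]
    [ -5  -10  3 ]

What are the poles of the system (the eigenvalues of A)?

det(zI - A) = z^3 - (tr A)z^2 + (M11 + M22 + M33)z - det A, where Mii is the 2×2 principal minor of A obtained by deleting row i and column i.
tr A = 10 + (-8) + 3 = 5; M11 = (-8)·3 - 0·(-10) = -24 - 0 = -24; M22 = 10·3 - 0·(-5) = 30 - 0 = 30; M33 = 10·(-8) - 12·(-6) = -80 - (-72) = -8; sum of minors = -2.
det A = 10·((-8)·3 - 0·(-10)) - 12·((-6)·3 - 0·(-5)) + 0·((-6)·(-10) - (-8)·(-5)) = 10·(-24) - 12·(-18) + 0·20 = -24.
So p(z) = det(zI - A) = z^3 - 5z^2 - 2z + 24.
Rational-root test: any integer root divides 24. Testing small divisors, z = -2 works: p(-2) = -8 + (-20) + 4 + 24 = 0, so (z + 2) is a factor.
Dividing, p(z) = (z + 2)(z^2 - 7z + 12).
Factor z^2 - 7z + 12: two numbers with sum 7 and product 12 are 4 and 3, so z^2 - 7z + 12 = (z - 4)(z - 3).
Hence p(z) = (z - 4) (z - 3) (z + 2), with roots -2, 3, 4.

-2, 3, 4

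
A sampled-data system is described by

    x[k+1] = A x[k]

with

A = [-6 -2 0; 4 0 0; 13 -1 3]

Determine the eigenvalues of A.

det(zI - A) = z^3 - (tr A)z^2 + (M11 + M22 + M33)z - det A, where Mii is the 2×2 principal minor of A obtained by deleting row i and column i.
tr A = (-6) + 0 + 3 = -3; M11 = 0·3 - 0·(-1) = 0 - 0 = 0; M22 = (-6)·3 - 0·13 = -18 - 0 = -18; M33 = (-6)·0 - (-2)·4 = 0 - (-8) = 8; sum of minors = -10.
det A = (-6)·(0·3 - 0·(-1)) - (-2)·(4·3 - 0·13) + 0·(4·(-1) - 0·13) = (-6)·0 - (-2)·12 + 0·(-4) = 24.
So p(z) = det(zI - A) = z^3 + 3z^2 - 10z - 24.
Rational-root test: any integer root divides -24. Testing small divisors, z = -2 works: p(-2) = -8 + 12 + 20 + (-24) = 0, so (z + 2) is a factor.
Dividing, p(z) = (z + 2)(z^2 + z - 12).
Factor z^2 + z - 12: two numbers with sum -1 and product -12 are 3 and -4, so z^2 + z - 12 = (z - 3)(z + 4).
Hence p(z) = (z - 3) (z + 2) (z + 4), with roots -4, -2, 3.

-4, -2, 3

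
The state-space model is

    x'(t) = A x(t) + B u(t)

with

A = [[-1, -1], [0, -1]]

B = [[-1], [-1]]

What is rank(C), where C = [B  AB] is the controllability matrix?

2

AB = [[2], [1]]
Controllability matrix C = [B  AB] = [[-1, 2], [-1, 1]]
det(C) = (-1)·1 - 2·(-1) = -1 - (-2) = 1 ≠ 0, so rank(C) = 2.
rank(C) = 2 = n, so the pair (A, B) is completely controllable.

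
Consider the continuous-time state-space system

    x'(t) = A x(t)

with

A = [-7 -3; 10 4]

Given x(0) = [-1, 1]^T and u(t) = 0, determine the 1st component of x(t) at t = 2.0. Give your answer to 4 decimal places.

det(sI - A) = s^2 - (tr A)s + det A, with tr A = (-7) + 4 = -3 and det A = (-7)·4 - (-3)·10 = -28 - (-30) = 2.
So p(s) = det(sI - A) = s^2 + 3s + 2.
Factor s^2 + 3s + 2: two numbers with sum -3 and product 2 are -1 and -2, so s^2 + 3s + 2 = (s + 1)(s + 2).
Hence p(s) = (s + 1) (s + 2), with roots -2, -1.
The eigenvalues -2, -1 are distinct and real, so A is diagonalisable and x(t) = e^{At} x(0) = V diag(e^{λ_i t}) V^{-1} x(0), where the columns of V are the eigenvectors.
λ = -2: A - (-2)I = [[-5, -3], [10, 6]]. Row 1 gives (-5)·v1 + (-3)·v2 = 0, so take v_1 = [3, -5]^T.
λ = -1: A - (-1)I = [[-6, -3], [10, 5]]. Row 1 gives (-6)·v1 + (-3)·v2 = 0, so take v_2 = [-1, 2]^T.
V = [v_1 v_2] = [[3, -1], [-5, 2]] has det V = 1, so V^{-1} = adj(V)/det V = [[2, 1], [5, 3]].
Modal coordinates z(0) = V^{-1} x(0): 2·(-1) + 1·1 = -1; 5·(-1) + 3·1 = -2; so z(0) = [-1, -2]^T.
x_1(t) = Σ_i (v_i)_1 · z_i(0) · e^{λ_i t} (row 1 of V times the modal terms).
x_1(2.0) = 3·(-1)·e^{-2·2.0} + (-1)·(-2)·e^{-1·2.0} = (-3)·0.018316 + 2·0.135335 = 0.2157.

0.2157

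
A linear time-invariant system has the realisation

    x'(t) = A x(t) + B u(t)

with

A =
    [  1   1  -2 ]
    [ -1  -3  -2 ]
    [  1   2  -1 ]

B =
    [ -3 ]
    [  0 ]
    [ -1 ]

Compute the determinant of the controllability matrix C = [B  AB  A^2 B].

-75

AB = [[-1], [5], [-2]]
A^2B = [[8], [-10], [11]]
Controllability matrix C = [B  AB  A^2B] = [[-3, -1, 8], [0, 5, -10], [-1, -2, 11]]
Expanding along the first row, det(C) = (-3)·(5·11 - (-10)·(-2)) - (-1)·(0·11 - (-10)·(-1)) + 8·(0·(-2) - 5·(-1)) = (-3)·35 - (-1)·(-10) + 8·5 = -75
Since det(C) ≠ 0, rank(C) = 3 and the system is completely controllable.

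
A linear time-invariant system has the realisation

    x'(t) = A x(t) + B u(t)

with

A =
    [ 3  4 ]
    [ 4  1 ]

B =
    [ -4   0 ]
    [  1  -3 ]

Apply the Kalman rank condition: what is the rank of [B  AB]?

AB = [[-8, -12], [-15, -3]]
Controllability matrix C = [B  AB] = [[-4, 0, -8, -12], [1, -3, -15, -3]]
Take the 2×2 submatrix of C formed by columns 1, 2: [[-4, 0], [1, -3]]. Its determinant is (-4)·(-3) - 0·1 = 12 - 0 = 12 ≠ 0.
So rank(C) ≥ 2; since C has 2 rows, rank(C) = 2.
rank(C) = 2 = n, so the pair (A, B) is completely controllable.

2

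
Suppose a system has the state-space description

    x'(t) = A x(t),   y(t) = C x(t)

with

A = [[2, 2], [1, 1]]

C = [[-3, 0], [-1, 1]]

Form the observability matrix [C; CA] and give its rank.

CA = [[-6, -6], [-1, -1]]
Observability matrix O = [C; CA] = [[-3, 0], [-1, 1], [-6, -6], [-1, -1]]
Take the 2×2 submatrix of O formed by rows 1, 2: [[-3, 0], [-1, 1]]. Its determinant is (-3)·1 - 0·(-1) = -3 - 0 = -3 ≠ 0.
So rank(O) ≥ 2; since O has 2 columns, rank(O) = 2.
rank(O) = 2 = n, so the pair (A, C) is completely observable.

2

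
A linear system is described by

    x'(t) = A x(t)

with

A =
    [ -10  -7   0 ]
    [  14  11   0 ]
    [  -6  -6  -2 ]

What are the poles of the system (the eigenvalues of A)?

det(sI - A) = s^3 - (tr A)s^2 + (M11 + M22 + M33)s - det A, where Mii is the 2×2 principal minor of A obtained by deleting row i and column i.
tr A = (-10) + 11 + (-2) = -1; M11 = 11·(-2) - 0·(-6) = -22 - 0 = -22; M22 = (-10)·(-2) - 0·(-6) = 20 - 0 = 20; M33 = (-10)·11 - (-7)·14 = -110 - (-98) = -12; sum of minors = -14.
det A = (-10)·(11·(-2) - 0·(-6)) - (-7)·(14·(-2) - 0·(-6)) + 0·(14·(-6) - 11·(-6)) = (-10)·(-22) - (-7)·(-28) + 0·(-18) = 24.
So p(s) = det(sI - A) = s^3 + s^2 - 14s - 24.
Rational-root test: any integer root divides -24. Testing small divisors, s = -2 works: p(-2) = -8 + 4 + 28 + (-24) = 0, so (s + 2) is a factor.
Dividing, p(s) = (s + 2)(s^2 - s - 12).
Factor s^2 - s - 12: two numbers with sum 1 and product -12 are 4 and -3, so s^2 - s - 12 = (s - 4)(s + 3).
Hence p(s) = (s - 4) (s + 2) (s + 3), with roots -3, -2, 4.
At least one eigenvalue has non-negative real part, so the system is not asymptotically stable.

-3, -2, 4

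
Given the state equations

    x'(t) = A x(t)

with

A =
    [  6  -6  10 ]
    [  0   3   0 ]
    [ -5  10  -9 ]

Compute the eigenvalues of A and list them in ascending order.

-4, 1, 3

det(sI - A) = s^3 - (tr A)s^2 + (M11 + M22 + M33)s - det A, where Mii is the 2×2 principal minor of A obtained by deleting row i and column i.
tr A = 6 + 3 + (-9) = 0; M11 = 3·(-9) - 0·10 = -27 - 0 = -27; M22 = 6·(-9) - 10·(-5) = -54 - (-50) = -4; M33 = 6·3 - (-6)·0 = 18 - 0 = 18; sum of minors = -13.
det A = 6·(3·(-9) - 0·10) - (-6)·(0·(-9) - 0·(-5)) + 10·(0·10 - 3·(-5)) = 6·(-27) - (-6)·0 + 10·15 = -12.
So p(s) = det(sI - A) = s^3 - 13s + 12.
Rational-root test: any integer root divides 12. Testing small divisors, s = 1 works: p(1) = 1 + 0 + (-13) + 12 = 0, so (s - 1) is a factor.
Dividing, p(s) = (s - 1)(s^2 + s - 12).
Factor s^2 + s - 12: two numbers with sum -1 and product -12 are 3 and -4, so s^2 + s - 12 = (s - 3)(s + 4).
Hence p(s) = (s - 3) (s - 1) (s + 4), with roots -4, 1, 3.
At least one eigenvalue has non-negative real part, so the system is not asymptotically stable.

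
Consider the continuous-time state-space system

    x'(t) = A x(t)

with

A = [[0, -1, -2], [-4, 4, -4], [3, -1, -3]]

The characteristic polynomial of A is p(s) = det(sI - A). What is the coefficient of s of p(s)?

-14

Expand det(sI - A) for the 3×3 matrix.
p(s) = s^3 - s^2 - 14s - 40.
(Check: constant term = det(-A) = (-1)^3 det A = -40; coefficient of s^2 = -tr A = -1.)
The coefficient of s is -14.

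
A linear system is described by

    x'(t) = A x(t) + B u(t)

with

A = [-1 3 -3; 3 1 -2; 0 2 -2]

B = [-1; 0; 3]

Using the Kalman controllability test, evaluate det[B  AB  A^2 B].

AB = [[-8], [-9], [-6]]
A^2B = [[-1], [-21], [-6]]
Controllability matrix C = [B  AB  A^2B] = [[-1, -8, -1], [0, -9, -21], [3, -6, -6]]
Expanding along the first row, det(C) = (-1)·((-9)·(-6) - (-21)·(-6)) - (-8)·(0·(-6) - (-21)·3) + (-1)·(0·(-6) - (-9)·3) = (-1)·(-72) - (-8)·63 + (-1)·27 = 549
Since det(C) ≠ 0, rank(C) = 3 and the system is completely controllable.

549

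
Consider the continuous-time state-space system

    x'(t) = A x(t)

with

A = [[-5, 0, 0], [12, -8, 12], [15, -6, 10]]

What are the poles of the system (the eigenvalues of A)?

det(sI - A) = s^3 - (tr A)s^2 + (M11 + M22 + M33)s - det A, where Mii is the 2×2 principal minor of A obtained by deleting row i and column i.
tr A = (-5) + (-8) + 10 = -3; M11 = (-8)·10 - 12·(-6) = -80 - (-72) = -8; M22 = (-5)·10 - 0·15 = -50 - 0 = -50; M33 = (-5)·(-8) - 0·12 = 40 - 0 = 40; sum of minors = -18.
det A = (-5)·((-8)·10 - 12·(-6)) - 0·(12·10 - 12·15) + 0·(12·(-6) - (-8)·15) = (-5)·(-8) - 0·(-60) + 0·48 = 40.
So p(s) = det(sI - A) = s^3 + 3s^2 - 18s - 40.
Rational-root test: any integer root divides -40. Testing small divisors, s = -2 works: p(-2) = -8 + 12 + 36 + (-40) = 0, so (s + 2) is a factor.
Dividing, p(s) = (s + 2)(s^2 + s - 20).
Factor s^2 + s - 20: two numbers with sum -1 and product -20 are 4 and -5, so s^2 + s - 20 = (s - 4)(s + 5).
Hence p(s) = (s - 4) (s + 2) (s + 5), with roots -5, -2, 4.
At least one eigenvalue has non-negative real part, so the system is not asymptotically stable.

-5, -2, 4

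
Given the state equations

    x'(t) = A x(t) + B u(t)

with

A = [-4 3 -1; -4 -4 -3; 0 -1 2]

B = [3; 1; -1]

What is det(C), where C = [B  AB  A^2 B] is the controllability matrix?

AB = [[-8], [-13], [-3]]
A^2B = [[-4], [93], [7]]
Controllability matrix C = [B  AB  A^2B] = [[3, -8, -4], [1, -13, 93], [-1, -3, 7]]
Expanding along the first row, det(C) = 3·((-13)·7 - 93·(-3)) - (-8)·(1·7 - 93·(-1)) + (-4)·(1·(-3) - (-13)·(-1)) = 3·188 - (-8)·100 + (-4)·(-16) = 1428
Since det(C) ≠ 0, rank(C) = 3 and the system is completely controllable.

1428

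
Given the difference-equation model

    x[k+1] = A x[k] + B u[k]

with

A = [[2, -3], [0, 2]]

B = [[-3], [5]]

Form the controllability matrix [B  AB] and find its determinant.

AB = [[-21], [10]]
Controllability matrix C = [B  AB] = [[-3, -21], [5, 10]]
det(C) = (-3)·10 - (-21)·5 = -30 - (-105) = 75
Since det(C) ≠ 0, rank(C) = 2 and the system is completely controllable.

75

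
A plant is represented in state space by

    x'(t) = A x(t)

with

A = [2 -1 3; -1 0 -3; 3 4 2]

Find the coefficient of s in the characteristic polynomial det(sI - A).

Expand det(sI - A) for the 3×3 matrix.
p(s) = s^3 - 4s^2 + 6s - 19.
(Check: constant term = det(-A) = (-1)^3 det A = -19; coefficient of s^2 = -tr A = -4.)
The coefficient of s is 6.

6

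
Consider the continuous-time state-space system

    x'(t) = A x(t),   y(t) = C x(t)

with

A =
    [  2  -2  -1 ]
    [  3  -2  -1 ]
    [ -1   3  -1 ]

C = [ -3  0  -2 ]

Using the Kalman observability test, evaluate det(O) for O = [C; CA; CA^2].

529

CA = [[-4, 0, 5]]
CA^2 = [[-13, 23, -1]]
Observability matrix O = [C; CA; CA^2] = [[-3, 0, -2], [-4, 0, 5], [-13, 23, -1]]
Expanding along the first row, det(O) = (-3)·(0·(-1) - 5·23) - 0·((-4)·(-1) - 5·(-13)) + (-2)·((-4)·23 - 0·(-13)) = (-3)·(-115) - 0·69 + (-2)·(-92) = 529
Since det(O) ≠ 0, rank(O) = 3 and the system is completely observable.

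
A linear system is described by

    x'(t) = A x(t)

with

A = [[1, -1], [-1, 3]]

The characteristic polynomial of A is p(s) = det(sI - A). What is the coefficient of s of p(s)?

-4

For a 2×2 matrix, det(sI - A) = s^2 - (tr A)s + det A.
tr A = 4, det A = 2.
So p(s) = s^2 - 4s + 2.
The coefficient of s is -4.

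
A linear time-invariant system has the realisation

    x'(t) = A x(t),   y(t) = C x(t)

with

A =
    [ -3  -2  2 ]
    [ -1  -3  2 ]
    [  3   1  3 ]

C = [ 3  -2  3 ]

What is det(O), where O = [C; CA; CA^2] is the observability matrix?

-131

CA = [[2, 3, 11]]
CA^2 = [[24, -2, 43]]
Observability matrix O = [C; CA; CA^2] = [[3, -2, 3], [2, 3, 11], [24, -2, 43]]
Expanding along the first row, det(O) = 3·(3·43 - 11·(-2)) - (-2)·(2·43 - 11·24) + 3·(2·(-2) - 3·24) = 3·151 - (-2)·(-178) + 3·(-76) = -131
Since det(O) ≠ 0, rank(O) = 3 and the system is completely observable.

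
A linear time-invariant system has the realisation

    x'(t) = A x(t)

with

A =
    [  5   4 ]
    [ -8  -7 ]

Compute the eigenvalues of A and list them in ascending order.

-3, 1

det(sI - A) = s^2 - (tr A)s + det A, with tr A = 5 + (-7) = -2 and det A = 5·(-7) - 4·(-8) = -35 - (-32) = -3.
So p(s) = det(sI - A) = s^2 + 2s - 3.
Factor s^2 + 2s - 3: two numbers with sum -2 and product -3 are 1 and -3, so s^2 + 2s - 3 = (s - 1)(s + 3).
Hence p(s) = (s - 1) (s + 3), with roots -3, 1.
At least one eigenvalue has non-negative real part, so the system is not asymptotically stable.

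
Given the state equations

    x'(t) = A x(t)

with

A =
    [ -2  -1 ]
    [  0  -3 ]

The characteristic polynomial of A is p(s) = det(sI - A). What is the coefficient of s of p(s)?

For a 2×2 matrix, det(sI - A) = s^2 - (tr A)s + det A.
tr A = -5, det A = 6.
So p(s) = s^2 + 5s + 6.
The coefficient of s is 5.

5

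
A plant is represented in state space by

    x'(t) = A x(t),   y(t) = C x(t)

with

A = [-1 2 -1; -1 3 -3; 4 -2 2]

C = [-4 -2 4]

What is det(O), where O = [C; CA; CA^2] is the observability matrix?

CA = [[22, -22, 18]]
CA^2 = [[72, -58, 80]]
Observability matrix O = [C; CA; CA^2] = [[-4, -2, 4], [22, -22, 18], [72, -58, 80]]
Expanding along the first row, det(O) = (-4)·((-22)·80 - 18·(-58)) - (-2)·(22·80 - 18·72) + 4·(22·(-58) - (-22)·72) = (-4)·(-716) - (-2)·464 + 4·308 = 5024
Since det(O) ≠ 0, rank(O) = 3 and the system is completely observable.

5024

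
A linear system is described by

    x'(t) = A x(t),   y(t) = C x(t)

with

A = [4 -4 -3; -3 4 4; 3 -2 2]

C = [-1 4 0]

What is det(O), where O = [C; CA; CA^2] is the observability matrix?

CA = [[-16, 20, 19]]
CA^2 = [[-67, 106, 166]]
Observability matrix O = [C; CA; CA^2] = [[-1, 4, 0], [-16, 20, 19], [-67, 106, 166]]
Expanding along the first row, det(O) = (-1)·(20·166 - 19·106) - 4·((-16)·166 - 19·(-67)) + 0·((-16)·106 - 20·(-67)) = (-1)·1306 - 4·(-1383) + 0·(-356) = 4226
Since det(O) ≠ 0, rank(O) = 3 and the system is completely observable.

4226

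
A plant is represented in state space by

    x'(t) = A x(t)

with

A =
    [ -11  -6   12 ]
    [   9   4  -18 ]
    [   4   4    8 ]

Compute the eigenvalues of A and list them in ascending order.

det(sI - A) = s^3 - (tr A)s^2 + (M11 + M22 + M33)s - det A, where Mii is the 2×2 principal minor of A obtained by deleting row i and column i.
tr A = (-11) + 4 + 8 = 1; M11 = 4·8 - (-18)·4 = 32 - (-72) = 104; M22 = (-11)·8 - 12·4 = -88 - 48 = -136; M33 = (-11)·4 - (-6)·9 = -44 - (-54) = 10; sum of minors = -22.
det A = (-11)·(4·8 - (-18)·4) - (-6)·(9·8 - (-18)·4) + 12·(9·4 - 4·4) = (-11)·104 - (-6)·144 + 12·20 = -40.
So p(s) = det(sI - A) = s^3 - s^2 - 22s + 40.
Rational-root test: any integer root divides 40. Testing small divisors, s = 2 works: p(2) = 8 + (-4) + (-44) + 40 = 0, so (s - 2) is a factor.
Dividing, p(s) = (s - 2)(s^2 + s - 20).
Factor s^2 + s - 20: two numbers with sum -1 and product -20 are 4 and -5, so s^2 + s - 20 = (s - 4)(s + 5).
Hence p(s) = (s - 4) (s - 2) (s + 5), with roots -5, 2, 4.
At least one eigenvalue has non-negative real part, so the system is not asymptotically stable.

-5, 2, 4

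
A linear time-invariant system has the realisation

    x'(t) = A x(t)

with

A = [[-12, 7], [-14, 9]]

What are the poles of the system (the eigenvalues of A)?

det(sI - A) = s^2 - (tr A)s + det A, with tr A = (-12) + 9 = -3 and det A = (-12)·9 - 7·(-14) = -108 - (-98) = -10.
So p(s) = det(sI - A) = s^2 + 3s - 10.
Factor s^2 + 3s - 10: two numbers with sum -3 and product -10 are 2 and -5, so s^2 + 3s - 10 = (s - 2)(s + 5).
Hence p(s) = (s - 2) (s + 5), with roots -5, 2.
At least one eigenvalue has non-negative real part, so the system is not asymptotically stable.

-5, 2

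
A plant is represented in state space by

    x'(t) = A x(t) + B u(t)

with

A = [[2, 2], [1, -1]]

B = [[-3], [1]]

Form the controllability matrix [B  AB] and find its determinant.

16

AB = [[-4], [-4]]
Controllability matrix C = [B  AB] = [[-3, -4], [1, -4]]
det(C) = (-3)·(-4) - (-4)·1 = 12 - (-4) = 16
Since det(C) ≠ 0, rank(C) = 2 and the system is completely controllable.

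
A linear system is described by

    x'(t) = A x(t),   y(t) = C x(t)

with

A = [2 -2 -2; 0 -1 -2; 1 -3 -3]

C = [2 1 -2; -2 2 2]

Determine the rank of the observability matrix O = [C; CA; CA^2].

CA = [[2, 1, 0], [-2, -4, -6]]
CA^2 = [[4, -5, -6], [-10, 26, 30]]
Observability matrix O = [C; CA; CA^2] = [[2, 1, -2], [-2, 2, 2], [2, 1, 0], [-2, -4, -6], [4, -5, -6], [-10, 26, 30]]
Take the 3×3 submatrix of O formed by rows 1, 2, 3: [[2, 1, -2], [-2, 2, 2], [2, 1, 0]]. Its determinant is 2·(2·0 - 2·1) - 1·((-2)·0 - 2·2) + (-2)·((-2)·1 - 2·2) = 2·(-2) - 1·(-4) + (-2)·(-6) = 12 ≠ 0.
So rank(O) ≥ 3; since O has 3 columns, rank(O) = 3.
rank(O) = 3 = n, so the pair (A, C) is completely observable.

3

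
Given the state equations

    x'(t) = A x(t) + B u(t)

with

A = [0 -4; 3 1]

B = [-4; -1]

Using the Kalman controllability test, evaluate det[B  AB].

56

AB = [[4], [-13]]
Controllability matrix C = [B  AB] = [[-4, 4], [-1, -13]]
det(C) = (-4)·(-13) - 4·(-1) = 52 - (-4) = 56
Since det(C) ≠ 0, rank(C) = 2 and the system is completely controllable.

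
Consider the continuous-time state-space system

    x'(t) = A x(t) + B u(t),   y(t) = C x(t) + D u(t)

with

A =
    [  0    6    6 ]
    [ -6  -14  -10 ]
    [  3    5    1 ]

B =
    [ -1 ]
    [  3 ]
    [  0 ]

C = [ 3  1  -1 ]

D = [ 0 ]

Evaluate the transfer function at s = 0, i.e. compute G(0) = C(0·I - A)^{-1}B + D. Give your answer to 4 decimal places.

G(0) = C(-A)^{-1}B + D = -C A^{-1} B + D.
det A = -72, so A^{-1} = (1/-72)·adj(A) = [[-1/2, -1/3, -1/3], [1/3, 1/4, 1/2], [-1/6, -1/4, -1/2]]
A^{-1} B = [-1/2, 5/12, -7/12]^T
C A^{-1} B = -1/2
G(0) = D - C A^{-1} B = 0 - (-1/2) = 1/2 ≈ 0.5000

0.5000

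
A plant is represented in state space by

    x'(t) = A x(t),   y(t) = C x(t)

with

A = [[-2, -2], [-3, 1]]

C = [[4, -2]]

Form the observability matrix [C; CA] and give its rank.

CA = [[-2, -10]]
Observability matrix O = [C; CA] = [[4, -2], [-2, -10]]
det(O) = 4·(-10) - (-2)·(-2) = -40 - 4 = -44 ≠ 0, so rank(O) = 2.
rank(O) = 2 = n, so the pair (A, C) is completely observable.

2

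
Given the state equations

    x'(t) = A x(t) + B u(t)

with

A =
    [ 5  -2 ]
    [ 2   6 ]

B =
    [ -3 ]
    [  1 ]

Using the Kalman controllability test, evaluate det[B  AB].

17

AB = [[-17], [0]]
Controllability matrix C = [B  AB] = [[-3, -17], [1, 0]]
det(C) = (-3)·0 - (-17)·1 = 0 - (-17) = 17
Since det(C) ≠ 0, rank(C) = 2 and the system is completely controllable.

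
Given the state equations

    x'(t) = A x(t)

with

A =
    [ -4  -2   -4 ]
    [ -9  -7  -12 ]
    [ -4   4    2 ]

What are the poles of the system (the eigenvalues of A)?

det(sI - A) = s^3 - (tr A)s^2 + (M11 + M22 + M33)s - det A, where Mii is the 2×2 principal minor of A obtained by deleting row i and column i.
tr A = (-4) + (-7) + 2 = -9; M11 = (-7)·2 - (-12)·4 = -14 - (-48) = 34; M22 = (-4)·2 - (-4)·(-4) = -8 - 16 = -24; M33 = (-4)·(-7) - (-2)·(-9) = 28 - 18 = 10; sum of minors = 20.
det A = (-4)·((-7)·2 - (-12)·4) - (-2)·((-9)·2 - (-12)·(-4)) + (-4)·((-9)·4 - (-7)·(-4)) = (-4)·34 - (-2)·(-66) + (-4)·(-64) = -12.
So p(s) = det(sI - A) = s^3 + 9s^2 + 20s + 12.
Rational-root test: any integer root divides 12. Testing small divisors, s = -1 works: p(-1) = -1 + 9 + (-20) + 12 = 0, so (s + 1) is a factor.
Dividing, p(s) = (s + 1)(s^2 + 8s + 12).
Factor s^2 + 8s + 12: two numbers with sum -8 and product 12 are -2 and -6, so s^2 + 8s + 12 = (s + 2)(s + 6).
Hence p(s) = (s + 1) (s + 2) (s + 6), with roots -6, -2, -1.
All eigenvalues have negative real part, so the system is asymptotically stable.

-6, -2, -1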